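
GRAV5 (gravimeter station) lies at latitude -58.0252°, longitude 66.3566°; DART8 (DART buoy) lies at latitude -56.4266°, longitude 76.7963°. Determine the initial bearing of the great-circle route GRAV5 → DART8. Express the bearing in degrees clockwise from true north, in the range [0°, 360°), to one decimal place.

Δλ = 10.4397°
y = sin Δλ · cos φ₂ = 0.100205
x = cos φ₁ sin φ₂ − sin φ₁ cos φ₂ cos Δλ = 0.020132
θ = atan2(y, x) = 78.6402° → 78.6402° (mod 360°)

78.6°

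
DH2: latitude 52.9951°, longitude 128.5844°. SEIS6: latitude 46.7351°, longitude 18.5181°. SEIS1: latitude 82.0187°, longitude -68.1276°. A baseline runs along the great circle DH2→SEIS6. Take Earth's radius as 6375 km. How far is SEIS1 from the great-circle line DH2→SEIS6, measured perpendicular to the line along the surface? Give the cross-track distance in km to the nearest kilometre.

δ₁₃ = central angle DH2→SEIS1 = 0.780152 rad  (haversine)
θ₁₃ = bearing DH2→SEIS1 = 3.254°,  θ₁₂ = bearing DH2→SEIS6 = 314.202°
dₓₜ = R·arcsin(sin δ₁₃ · sin(θ₁₃ − θ₁₂)) = 6375·arcsin(0.70339·sin(-310.948°)) = 3570.655 km
|dₓₜ| = 3570.655 km

3571 km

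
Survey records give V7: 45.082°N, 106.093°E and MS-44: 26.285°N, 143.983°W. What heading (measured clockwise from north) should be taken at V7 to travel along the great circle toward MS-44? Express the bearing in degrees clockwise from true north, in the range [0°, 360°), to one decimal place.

57.9°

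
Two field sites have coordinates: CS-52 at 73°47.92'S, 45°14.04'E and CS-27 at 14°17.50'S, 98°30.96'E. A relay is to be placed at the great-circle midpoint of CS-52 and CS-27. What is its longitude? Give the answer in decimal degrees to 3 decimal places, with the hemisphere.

87.377°E

CS-52: φ = -73.79867°, λ = +45.23400°
CS-27: φ = -14.29167°, λ = +98.51600°
Bx = cos φ₂ cos Δλ = 0.579374,  By = cos φ₂ sin Δλ = 0.776780
φₘ = atan2(sin φ₁ + sin φ₂, √((cos φ₁ + Bx)² + By²)) = -46.19836°
λₘ = λ₁ + atan2(By, cos φ₁ + Bx) = 87.37688°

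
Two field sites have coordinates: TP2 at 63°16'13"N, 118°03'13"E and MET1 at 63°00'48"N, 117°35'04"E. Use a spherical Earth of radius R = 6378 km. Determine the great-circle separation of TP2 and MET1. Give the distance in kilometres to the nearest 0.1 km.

TP2: φ = +63.27028°, λ = +118.05361°
MET1: φ = +63.01333°, λ = +117.58444°
Δφ = -0.2569°,  Δλ = -0.4692°
a = sin²(Δφ/2) + cos φ₁ cos φ₂ sin²(Δλ/2) = 0.000008
c = 2·arcsin(√a) = 0.005813 rad = 0.3331°
d = R·c = 6378 × 0.005813 = 37.1 km

37.1 km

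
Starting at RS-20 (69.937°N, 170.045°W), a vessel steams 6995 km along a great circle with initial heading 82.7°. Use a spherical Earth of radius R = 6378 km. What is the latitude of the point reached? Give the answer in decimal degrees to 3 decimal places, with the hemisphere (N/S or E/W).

27.877°N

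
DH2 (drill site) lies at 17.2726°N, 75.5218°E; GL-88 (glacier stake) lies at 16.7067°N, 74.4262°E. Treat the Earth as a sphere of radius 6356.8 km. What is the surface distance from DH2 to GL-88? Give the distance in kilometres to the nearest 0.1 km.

132.1 km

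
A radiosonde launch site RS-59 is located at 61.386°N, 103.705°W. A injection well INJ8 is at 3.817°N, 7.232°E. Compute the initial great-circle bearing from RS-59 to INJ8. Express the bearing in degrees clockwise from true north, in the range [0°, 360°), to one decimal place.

69.7°

Δλ = 110.9370°
y = sin Δλ · cos φ₂ = 0.931902
x = cos φ₁ sin φ₂ − sin φ₁ cos φ₂ cos Δλ = 0.344883
θ = atan2(y, x) = 69.6913° → 69.6913° (mod 360°)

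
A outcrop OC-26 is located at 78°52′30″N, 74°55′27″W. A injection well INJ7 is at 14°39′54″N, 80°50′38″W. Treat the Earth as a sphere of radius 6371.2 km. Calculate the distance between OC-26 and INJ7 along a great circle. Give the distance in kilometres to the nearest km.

7147 km

OC-26: φ = +78.87500°, λ = -74.92417°
INJ7: φ = +14.66500°, λ = -80.84389°
Δφ = -64.2100°,  Δλ = -5.9197°
a = sin²(Δφ/2) + cos φ₁ cos φ₂ sin²(Δλ/2) = 0.282961
c = 2·arcsin(√a) = 1.121781 rad = 64.2733°
d = R·c = 6371.2 × 1.121781 = 7147.1 km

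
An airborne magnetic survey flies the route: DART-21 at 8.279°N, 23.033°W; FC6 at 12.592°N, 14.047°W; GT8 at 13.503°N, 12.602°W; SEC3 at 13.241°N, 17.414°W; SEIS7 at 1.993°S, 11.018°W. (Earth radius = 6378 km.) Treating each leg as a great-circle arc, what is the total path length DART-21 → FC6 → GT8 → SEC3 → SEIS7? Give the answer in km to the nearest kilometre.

3640 km

DART-21→FC6: c = 0.171589 rad, d = 1094.40 km
FC6→GT8: c = 0.029265 rad, d = 186.65 km
GT8→SEC3: c = 0.081835 rad, d = 521.94 km
SEC3→SEIS7: c = 0.288029 rad, d = 1837.05 km
Total = 1094.40 + 186.65 + 521.94 + 1837.05 = 3640.04 km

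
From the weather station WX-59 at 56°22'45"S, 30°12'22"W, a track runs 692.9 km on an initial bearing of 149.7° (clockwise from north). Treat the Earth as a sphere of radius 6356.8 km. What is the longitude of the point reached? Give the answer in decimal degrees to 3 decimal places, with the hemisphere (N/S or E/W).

WX-59: φ = -56.37917°, λ = -30.20611°
δ = d/R = 692.9/6356.8 = 0.109001 rad
φ₂ = arcsin(sin φ₁ cos δ + cos φ₁ sin δ cos θ)
   = arcsin(-0.83272·0.99407 + 0.55369·0.10879·-0.86340) = -61.61629°
λ₂ = λ₁ + atan2(sin θ sin δ cos φ₁, cos δ − sin φ₁ sin φ₂) = -23.57611°

23.576°W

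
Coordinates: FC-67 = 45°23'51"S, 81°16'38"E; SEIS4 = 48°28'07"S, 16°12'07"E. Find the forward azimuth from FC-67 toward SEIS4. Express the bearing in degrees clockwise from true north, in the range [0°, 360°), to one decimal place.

FC-67: φ = -45.39750°, λ = +81.27722°
SEIS4: φ = -48.46861°, λ = +16.20194°
Δλ = -65.0753°
y = sin Δλ · cos φ₂ = -0.601277
x = cos φ₁ sin φ₂ − sin φ₁ cos φ₂ cos Δλ = -0.326705
θ = atan2(y, x) = -118.5175° → 241.4825° (mod 360°)

241.5°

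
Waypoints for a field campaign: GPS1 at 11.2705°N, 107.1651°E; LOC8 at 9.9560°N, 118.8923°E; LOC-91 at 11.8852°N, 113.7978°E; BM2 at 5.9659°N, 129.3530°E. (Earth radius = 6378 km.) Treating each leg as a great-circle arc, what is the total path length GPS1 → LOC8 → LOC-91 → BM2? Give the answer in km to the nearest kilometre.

3720 km

GPS1→LOC8: c = 0.202464 rad, d = 1291.32 km
LOC8→LOC-91: c = 0.093568 rad, d = 596.78 km
LOC-91→BM2: c = 0.287273 rad, d = 1832.23 km
Total = 1291.32 + 596.78 + 1832.23 = 3720.32 km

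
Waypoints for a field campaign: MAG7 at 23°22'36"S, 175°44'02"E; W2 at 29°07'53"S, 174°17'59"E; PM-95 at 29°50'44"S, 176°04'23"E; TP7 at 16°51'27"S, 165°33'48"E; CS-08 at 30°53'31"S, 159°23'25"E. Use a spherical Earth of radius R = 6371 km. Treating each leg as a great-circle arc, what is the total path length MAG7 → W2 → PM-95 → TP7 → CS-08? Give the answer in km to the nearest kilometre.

4323 km

MAG7: φ = -23.37667°, λ = +175.73389°
W2: φ = -29.13139°, λ = +174.29972°
PM-95: φ = -29.84556°, λ = +176.07306°
TP7: φ = -16.85750°, λ = +165.56333°
CS-08: φ = -30.89194°, λ = +159.39028°
MAG7→W2: c = 0.102913 rad, d = 655.66 km
W2→PM-95: c = 0.029684 rad, d = 189.12 km
PM-95→TP7: c = 0.282035 rad, d = 1796.84 km
TP7→CS-08: c = 0.263869 rad, d = 1681.11 km
Total = 655.66 + 189.12 + 1796.84 + 1681.11 = 4322.73 km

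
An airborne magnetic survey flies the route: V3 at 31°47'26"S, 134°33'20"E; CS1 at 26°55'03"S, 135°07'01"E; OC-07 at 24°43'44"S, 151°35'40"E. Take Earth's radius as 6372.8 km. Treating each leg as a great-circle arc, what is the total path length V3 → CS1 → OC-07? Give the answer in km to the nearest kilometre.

2211 km

V3: φ = -31.79056°, λ = +134.55556°
CS1: φ = -26.91750°, λ = +135.11694°
OC-07: φ = -24.72889°, λ = +151.59444°
V3→CS1: c = 0.085478 rad, d = 544.73 km
CS1→OC-07: c = 0.261477 rad, d = 1666.34 km
Total = 544.73 + 1666.34 = 2211.07 km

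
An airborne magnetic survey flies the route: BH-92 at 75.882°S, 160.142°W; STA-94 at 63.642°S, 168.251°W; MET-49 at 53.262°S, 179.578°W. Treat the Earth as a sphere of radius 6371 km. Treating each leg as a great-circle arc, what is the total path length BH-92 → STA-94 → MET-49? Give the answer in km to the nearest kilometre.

BH-92→STA-94: c = 0.218677 rad, d = 1393.19 km
STA-94→MET-49: c = 0.207923 rad, d = 1324.68 km
Total = 1393.19 + 1324.68 = 2717.87 km

2718 km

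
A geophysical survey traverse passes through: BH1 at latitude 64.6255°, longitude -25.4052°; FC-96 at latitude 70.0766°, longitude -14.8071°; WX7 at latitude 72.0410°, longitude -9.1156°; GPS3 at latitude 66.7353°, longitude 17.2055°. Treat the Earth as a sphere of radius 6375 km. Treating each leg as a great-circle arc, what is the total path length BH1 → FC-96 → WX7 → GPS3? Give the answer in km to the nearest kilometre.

BH1→FC-96: c = 0.118504 rad, d = 755.46 km
FC-96→WX7: c = 0.047029 rad, d = 299.81 km
WX7→GPS3: c = 0.184167 rad, d = 1174.07 km
Total = 755.46 + 299.81 + 1174.07 = 2229.34 km

2229 km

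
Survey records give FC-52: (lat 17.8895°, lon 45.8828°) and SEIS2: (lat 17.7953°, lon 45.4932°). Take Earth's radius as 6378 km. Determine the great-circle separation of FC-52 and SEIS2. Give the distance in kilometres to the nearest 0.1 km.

Δφ = -0.0942°,  Δλ = -0.3896°
a = sin²(Δφ/2) + cos φ₁ cos φ₂ sin²(Δλ/2) = 0.000011
c = 2·arcsin(√a) = 0.006678 rad = 0.3826°
d = R·c = 6378 × 0.006678 = 42.6 km

42.6 km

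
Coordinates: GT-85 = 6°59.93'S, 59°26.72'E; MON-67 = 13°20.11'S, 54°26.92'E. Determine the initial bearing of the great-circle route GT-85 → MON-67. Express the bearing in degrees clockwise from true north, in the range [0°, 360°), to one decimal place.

217.4°

GT-85: φ = -6.99883°, λ = +59.44533°
MON-67: φ = -13.33517°, λ = +54.44867°
Δλ = -4.9967°
y = sin Δλ · cos φ₂ = -0.084749
x = cos φ₁ sin φ₂ − sin φ₁ cos φ₂ cos Δλ = -0.110815
θ = atan2(y, x) = -142.5919° → 217.4081° (mod 360°)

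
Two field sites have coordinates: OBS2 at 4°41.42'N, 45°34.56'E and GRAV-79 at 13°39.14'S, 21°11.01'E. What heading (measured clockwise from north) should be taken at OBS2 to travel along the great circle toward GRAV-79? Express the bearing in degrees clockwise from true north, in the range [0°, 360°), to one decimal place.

232.5°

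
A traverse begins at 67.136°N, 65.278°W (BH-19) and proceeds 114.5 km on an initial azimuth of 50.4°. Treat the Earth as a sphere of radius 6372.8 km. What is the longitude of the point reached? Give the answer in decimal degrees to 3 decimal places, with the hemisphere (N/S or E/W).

63.180°W

δ = d/R = 114.5/6372.8 = 0.017967 rad
φ₂ = arcsin(sin φ₁ cos δ + cos φ₁ sin δ cos θ)
   = arcsin(0.92143·0.99984 + 0.38855·0.01797·0.63742) = 67.77878°
λ₂ = λ₁ + atan2(sin θ sin δ cos φ₁, cos δ − sin φ₁ sin φ₂) = -63.18027°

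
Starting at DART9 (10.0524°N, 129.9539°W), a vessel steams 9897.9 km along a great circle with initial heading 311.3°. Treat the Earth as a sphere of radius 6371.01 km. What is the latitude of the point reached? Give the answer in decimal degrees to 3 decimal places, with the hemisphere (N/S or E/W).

δ = d/R = 9897.9/6371.01 = 1.553584 rad
φ₂ = arcsin(sin φ₁ cos δ + cos φ₁ sin δ cos θ)
   = arcsin(0.17455·0.01721 + 0.98465·0.99985·0.66000) = 40.75135°
λ₂ = λ₁ + atan2(sin θ sin δ cos φ₁, cos δ − sin φ₁ sin φ₂) = 132.59506°

40.751°N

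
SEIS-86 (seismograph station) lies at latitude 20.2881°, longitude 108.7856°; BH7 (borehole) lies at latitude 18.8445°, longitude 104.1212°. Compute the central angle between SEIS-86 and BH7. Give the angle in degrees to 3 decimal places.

4.626°

Δφ = -1.4436°,  Δλ = -4.6644°
a = sin²(Δφ/2) + cos φ₁ cos φ₂ sin²(Δλ/2) = 0.001629
c = 2·arcsin(√a) = 0.080735 rad = 4.6258°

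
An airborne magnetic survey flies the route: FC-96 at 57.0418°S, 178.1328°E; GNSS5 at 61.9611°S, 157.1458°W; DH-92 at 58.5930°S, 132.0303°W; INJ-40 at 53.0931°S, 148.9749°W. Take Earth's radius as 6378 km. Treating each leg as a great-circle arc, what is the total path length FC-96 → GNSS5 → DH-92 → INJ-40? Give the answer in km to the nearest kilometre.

4133 km

FC-96→GNSS5: c = 0.233428 rad, d = 1488.80 km
GNSS5→DH-92: c = 0.223568 rad, d = 1425.91 km
DH-92→INJ-40: c = 0.191021 rad, d = 1218.33 km
Total = 1488.80 + 1425.91 + 1218.33 = 4133.05 km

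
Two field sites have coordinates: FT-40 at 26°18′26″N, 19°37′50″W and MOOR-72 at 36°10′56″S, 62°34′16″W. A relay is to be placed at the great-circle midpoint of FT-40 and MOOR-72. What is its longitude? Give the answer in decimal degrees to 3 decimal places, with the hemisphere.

39.920°W

FT-40: φ = +26.30722°, λ = -19.63056°
MOOR-72: φ = -36.18222°, λ = -62.57111°
Bx = cos φ₂ cos Δλ = 0.590878,  By = cos φ₂ sin Δλ = -0.549858
φₘ = atan2(sin φ₁ + sin φ₂, √((cos φ₁ + Bx)² + By²)) = -5.30253°
λₘ = λ₁ + atan2(By, cos φ₁ + Bx) = -39.91990°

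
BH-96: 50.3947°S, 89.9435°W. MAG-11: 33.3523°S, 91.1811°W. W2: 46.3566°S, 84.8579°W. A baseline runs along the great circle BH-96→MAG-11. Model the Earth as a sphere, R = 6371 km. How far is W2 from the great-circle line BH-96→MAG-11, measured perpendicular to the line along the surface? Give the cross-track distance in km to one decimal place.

416.1 km

δ₁₃ = central angle BH-96→W2 = 0.091843 rad  (haversine)
θ₁₃ = bearing BH-96→W2 = 41.841°,  θ₁₂ = bearing BH-96→MAG-11 = 356.476°
dₓₜ = R·arcsin(sin δ₁₃ · sin(θ₁₃ − θ₁₂)) = 6371·arcsin(0.09171·sin(-314.635°)) = 416.091 km
|dₓₜ| = 416.091 km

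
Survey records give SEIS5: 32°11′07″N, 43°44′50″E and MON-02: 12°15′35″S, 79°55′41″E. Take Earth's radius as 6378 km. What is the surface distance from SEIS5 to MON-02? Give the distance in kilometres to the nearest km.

6270 km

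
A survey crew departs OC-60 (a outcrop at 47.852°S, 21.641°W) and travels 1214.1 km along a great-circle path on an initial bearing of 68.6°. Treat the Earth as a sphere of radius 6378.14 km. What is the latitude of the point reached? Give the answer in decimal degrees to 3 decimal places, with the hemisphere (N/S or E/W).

42.976°S

δ = d/R = 1214.1/6378.14 = 0.190353 rad
φ₂ = arcsin(sin φ₁ cos δ + cos φ₁ sin δ cos θ)
   = arcsin(-0.74141·0.98194 + 0.67105·0.18921·0.36488) = -42.97625°
λ₂ = λ₁ + atan2(sin θ sin δ cos φ₁, cos δ − sin φ₁ sin φ₂) = -7.70860°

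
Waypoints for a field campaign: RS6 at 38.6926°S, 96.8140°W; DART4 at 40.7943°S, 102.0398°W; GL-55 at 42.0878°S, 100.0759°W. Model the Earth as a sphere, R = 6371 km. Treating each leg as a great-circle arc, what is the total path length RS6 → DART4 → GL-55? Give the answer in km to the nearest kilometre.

722 km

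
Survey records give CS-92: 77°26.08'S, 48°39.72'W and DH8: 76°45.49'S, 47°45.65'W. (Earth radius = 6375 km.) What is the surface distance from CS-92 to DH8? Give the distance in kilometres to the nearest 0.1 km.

78.5 km

CS-92: φ = -77.43467°, λ = -48.66200°
DH8: φ = -76.75817°, λ = -47.76083°
Δφ = 0.6765°,  Δλ = 0.9012°
a = sin²(Δφ/2) + cos φ₁ cos φ₂ sin²(Δλ/2) = 0.000038
c = 2·arcsin(√a) = 0.012318 rad = 0.7058°
d = R·c = 6375 × 0.012318 = 78.5 km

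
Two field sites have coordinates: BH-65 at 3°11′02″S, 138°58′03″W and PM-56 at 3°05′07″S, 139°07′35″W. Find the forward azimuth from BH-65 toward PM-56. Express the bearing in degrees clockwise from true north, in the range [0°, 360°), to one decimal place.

301.9°

BH-65: φ = -3.18389°, λ = -138.96750°
PM-56: φ = -3.08528°, λ = -139.12639°
Δλ = -0.1589°
y = sin Δλ · cos φ₂ = -0.002769
x = cos φ₁ sin φ₂ − sin φ₁ cos φ₂ cos Δλ = 0.001721
θ = atan2(y, x) = -58.1410° → 301.8590° (mod 360°)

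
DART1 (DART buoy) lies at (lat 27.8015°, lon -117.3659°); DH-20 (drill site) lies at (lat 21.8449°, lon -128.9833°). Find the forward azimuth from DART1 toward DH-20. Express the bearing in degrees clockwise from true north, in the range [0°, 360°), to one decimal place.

Δλ = -11.6174°
y = sin Δλ · cos φ₂ = -0.186916
x = cos φ₁ sin φ₂ − sin φ₁ cos φ₂ cos Δλ = -0.094906
θ = atan2(y, x) = -116.9192° → 243.0808° (mod 360°)

243.1°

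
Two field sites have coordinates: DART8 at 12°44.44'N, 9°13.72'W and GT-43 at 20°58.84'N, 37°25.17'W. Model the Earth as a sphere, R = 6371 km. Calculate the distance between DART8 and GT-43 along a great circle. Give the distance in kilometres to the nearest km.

3131 km

DART8: φ = +12.74067°, λ = -9.22867°
GT-43: φ = +20.98067°, λ = -37.41950°
Δφ = 8.2400°,  Δλ = -28.1908°
a = sin²(Δφ/2) + cos φ₁ cos φ₂ sin²(Δλ/2) = 0.059177
c = 2·arcsin(√a) = 0.491456 rad = 28.1583°
d = R·c = 6371 × 0.491456 = 3131.1 km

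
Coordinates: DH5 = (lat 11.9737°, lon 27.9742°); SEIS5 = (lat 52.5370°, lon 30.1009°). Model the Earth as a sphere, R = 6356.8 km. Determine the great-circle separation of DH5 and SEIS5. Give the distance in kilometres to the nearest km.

4504 km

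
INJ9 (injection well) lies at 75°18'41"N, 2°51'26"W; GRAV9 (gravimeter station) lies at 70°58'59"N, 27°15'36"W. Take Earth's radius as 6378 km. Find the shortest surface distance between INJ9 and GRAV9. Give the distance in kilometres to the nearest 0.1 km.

913.2 km

INJ9: φ = +75.31139°, λ = -2.85722°
GRAV9: φ = +70.98306°, λ = -27.26000°
Δφ = -4.3283°,  Δλ = -24.4028°
a = sin²(Δφ/2) + cos φ₁ cos φ₂ sin²(Δλ/2) = 0.005117
c = 2·arcsin(√a) = 0.143184 rad = 8.2039°
d = R·c = 6378 × 0.143184 = 913.2 km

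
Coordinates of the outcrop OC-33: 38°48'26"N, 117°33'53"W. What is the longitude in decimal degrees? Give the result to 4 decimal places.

117° + 33′/60 + 53″/3600 = 117 + 0.55000 + 0.01472 = 117.5647°

117.5647°W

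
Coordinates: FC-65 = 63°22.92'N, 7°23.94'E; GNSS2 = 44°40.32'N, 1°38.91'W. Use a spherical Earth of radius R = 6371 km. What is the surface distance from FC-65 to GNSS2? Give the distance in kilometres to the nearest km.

FC-65: φ = +63.38200°, λ = +7.39900°
GNSS2: φ = +44.67200°, λ = -1.64850°
Δφ = -18.7100°,  Δλ = -9.0475°
a = sin²(Δφ/2) + cos φ₁ cos φ₂ sin²(Δλ/2) = 0.028405
c = 2·arcsin(√a) = 0.338692 rad = 19.4056°
d = R·c = 6371 × 0.338692 = 2157.8 km

2158 km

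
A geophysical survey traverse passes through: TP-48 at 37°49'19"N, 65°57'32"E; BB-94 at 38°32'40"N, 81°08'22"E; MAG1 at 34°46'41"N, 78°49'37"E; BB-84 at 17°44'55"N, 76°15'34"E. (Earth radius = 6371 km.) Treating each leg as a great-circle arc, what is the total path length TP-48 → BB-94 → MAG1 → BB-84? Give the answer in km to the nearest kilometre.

3705 km

TP-48: φ = +37.82194°, λ = +65.95889°
BB-94: φ = +38.54444°, λ = +81.13944°
MAG1: φ = +34.77806°, λ = +78.82694°
BB-84: φ = +17.74861°, λ = +76.25944°
TP-48→BB-94: c = 0.208406 rad, d = 1327.75 km
BB-94→MAG1: c = 0.073269 rad, d = 466.80 km
MAG1→BB-84: c = 0.299890 rad, d = 1910.60 km
Total = 1327.75 + 466.80 + 1910.60 = 3705.15 km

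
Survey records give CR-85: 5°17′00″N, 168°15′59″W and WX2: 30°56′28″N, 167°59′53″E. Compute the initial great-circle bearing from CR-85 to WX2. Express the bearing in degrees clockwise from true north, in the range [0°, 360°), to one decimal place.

CR-85: φ = +5.28333°, λ = -168.26639°
WX2: φ = +30.94111°, λ = +167.99806°
Δλ = -23.7356°
y = sin Δλ · cos φ₂ = -0.345236
x = cos φ₁ sin φ₂ − sin φ₁ cos φ₂ cos Δλ = 0.439675
θ = atan2(y, x) = -38.1393° → 321.8607° (mod 360°)

321.9°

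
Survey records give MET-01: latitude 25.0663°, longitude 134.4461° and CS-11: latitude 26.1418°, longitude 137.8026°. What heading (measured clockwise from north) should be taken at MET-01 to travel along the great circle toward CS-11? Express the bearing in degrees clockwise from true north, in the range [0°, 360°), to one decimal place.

Δλ = 3.3565°
y = sin Δλ · cos φ₂ = 0.052559
x = cos φ₁ sin φ₂ − sin φ₁ cos φ₂ cos Δλ = 0.019422
θ = atan2(y, x) = 69.7191° → 69.7191° (mod 360°)

69.7°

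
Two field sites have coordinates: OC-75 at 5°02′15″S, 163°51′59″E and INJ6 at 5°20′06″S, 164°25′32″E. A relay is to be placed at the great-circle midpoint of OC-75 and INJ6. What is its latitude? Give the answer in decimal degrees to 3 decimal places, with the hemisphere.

OC-75: φ = -5.03750°, λ = +163.86639°
INJ6: φ = -5.33500°, λ = +164.42556°
Bx = cos φ₂ cos Δλ = 0.995621,  By = cos φ₂ sin Δλ = 0.009717
φₘ = atan2(sin φ₁ + sin φ₂, √((cos φ₁ + Bx)² + By²)) = -5.18631°
λₘ = λ₁ + atan2(By, cos φ₁ + Bx) = 164.14591°

5.186°S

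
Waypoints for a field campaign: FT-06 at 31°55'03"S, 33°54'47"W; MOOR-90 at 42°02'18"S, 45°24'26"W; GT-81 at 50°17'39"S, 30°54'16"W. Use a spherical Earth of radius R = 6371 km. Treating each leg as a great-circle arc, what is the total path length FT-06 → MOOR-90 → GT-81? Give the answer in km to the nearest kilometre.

FT-06: φ = -31.91750°, λ = -33.91306°
MOOR-90: φ = -42.03833°, λ = -45.40722°
GT-81: φ = -50.29417°, λ = -30.90444°
FT-06→MOOR-90: c = 0.238063 rad, d = 1516.70 km
MOOR-90→GT-81: c = 0.226234 rad, d = 1441.34 km
Total = 1516.70 + 1441.34 = 2958.04 km

2958 km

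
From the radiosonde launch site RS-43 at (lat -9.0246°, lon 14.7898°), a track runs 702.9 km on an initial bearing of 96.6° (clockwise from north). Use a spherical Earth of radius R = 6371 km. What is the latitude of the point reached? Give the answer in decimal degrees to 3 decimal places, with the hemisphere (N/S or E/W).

9.695°S

δ = d/R = 702.9/6371 = 0.110328 rad
φ₂ = arcsin(sin φ₁ cos δ + cos φ₁ sin δ cos θ)
   = arcsin(-0.15686·0.99392 + 0.98762·0.11010·-0.11494) = -9.69499°
λ₂ = λ₁ + atan2(sin θ sin δ cos φ₁, cos δ − sin φ₁ sin φ₂) = 21.16042°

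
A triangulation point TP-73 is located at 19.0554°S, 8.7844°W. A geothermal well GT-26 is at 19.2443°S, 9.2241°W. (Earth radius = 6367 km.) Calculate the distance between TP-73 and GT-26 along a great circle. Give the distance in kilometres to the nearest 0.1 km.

Δφ = -0.1889°,  Δλ = -0.4397°
a = sin²(Δφ/2) + cos φ₁ cos φ₂ sin²(Δλ/2) = 0.000016
c = 2·arcsin(√a) = 0.007964 rad = 0.4563°
d = R·c = 6367 × 0.007964 = 50.7 km

50.7 km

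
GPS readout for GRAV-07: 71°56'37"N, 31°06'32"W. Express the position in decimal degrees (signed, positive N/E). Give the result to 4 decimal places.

+71.9436°, -31.1089°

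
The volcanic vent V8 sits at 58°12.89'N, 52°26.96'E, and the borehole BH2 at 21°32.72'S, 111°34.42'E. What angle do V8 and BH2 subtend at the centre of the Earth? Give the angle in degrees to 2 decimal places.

V8: φ = +58.21483°, λ = +52.44933°
BH2: φ = -21.54533°, λ = +111.57367°
Δφ = -79.7602°,  Δλ = 59.1243°
a = sin²(Δφ/2) + cos φ₁ cos φ₂ sin²(Δλ/2) = 0.530370
c = 2·arcsin(√a) = 1.631575 rad = 93.4823°

93.48°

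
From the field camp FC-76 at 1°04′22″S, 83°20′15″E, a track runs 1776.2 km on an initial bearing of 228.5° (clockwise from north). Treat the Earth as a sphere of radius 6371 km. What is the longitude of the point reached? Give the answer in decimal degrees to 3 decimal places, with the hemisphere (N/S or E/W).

71.193°E

FC-76: φ = -1.07278°, λ = +83.33750°
δ = d/R = 1776.2/6371 = 0.278795 rad
φ₂ = arcsin(sin φ₁ cos δ + cos φ₁ sin δ cos θ)
   = arcsin(-0.01872·0.96139 + 0.99982·0.27520·-0.66262) = -11.55559°
λ₂ = λ₁ + atan2(sin θ sin δ cos φ₁, cos δ − sin φ₁ sin φ₂) = 71.19320°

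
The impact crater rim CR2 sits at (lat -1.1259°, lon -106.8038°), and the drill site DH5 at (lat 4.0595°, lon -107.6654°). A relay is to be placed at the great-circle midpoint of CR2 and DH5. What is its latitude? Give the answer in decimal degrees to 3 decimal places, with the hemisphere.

Bx = cos φ₂ cos Δλ = 0.997378,  By = cos φ₂ sin Δλ = -0.014999
φₘ = atan2(sin φ₁ + sin φ₂, √((cos φ₁ + Bx)² + By²)) = 1.46684°
λₘ = λ₁ + atan2(By, cos φ₁ + Bx) = -107.23410°

1.467°N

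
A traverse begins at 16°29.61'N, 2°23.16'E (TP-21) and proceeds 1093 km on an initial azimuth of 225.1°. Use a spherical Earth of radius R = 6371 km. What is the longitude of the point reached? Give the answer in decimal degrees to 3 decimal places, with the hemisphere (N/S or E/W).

TP-21: φ = +16.49350°, λ = +2.38600°
δ = d/R = 1093/6371 = 0.171559 rad
φ₂ = arcsin(sin φ₁ cos δ + cos φ₁ sin δ cos θ)
   = arcsin(0.28391·0.98532 + 0.95885·0.17072·-0.70587) = 9.45031°
λ₂ = λ₁ + atan2(sin θ sin δ cos φ₁, cos δ − sin φ₁ sin φ₂) = -4.65562°

4.656°W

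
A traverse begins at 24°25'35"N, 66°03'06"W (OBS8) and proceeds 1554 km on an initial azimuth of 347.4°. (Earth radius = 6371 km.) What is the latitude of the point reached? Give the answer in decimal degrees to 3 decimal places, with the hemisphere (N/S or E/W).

38.016°N

OBS8: φ = +24.42639°, λ = -66.05167°
δ = d/R = 1554/6371 = 0.243918 rad
φ₂ = arcsin(sin φ₁ cos δ + cos φ₁ sin δ cos θ)
   = arcsin(0.41352·0.97040 + 0.91049·0.24151·0.97592) = 38.01570°
λ₂ = λ₁ + atan2(sin θ sin δ cos φ₁, cos δ − sin φ₁ sin φ₂) = -69.88589°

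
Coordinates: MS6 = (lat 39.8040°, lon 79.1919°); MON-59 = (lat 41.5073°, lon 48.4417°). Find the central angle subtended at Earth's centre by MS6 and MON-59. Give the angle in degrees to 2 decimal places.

Δφ = 1.7033°,  Δλ = -30.7502°
a = sin²(Δφ/2) + cos φ₁ cos φ₂ sin²(Δλ/2) = 0.040664
c = 2·arcsin(√a) = 0.406091 rad = 23.2673°

23.27°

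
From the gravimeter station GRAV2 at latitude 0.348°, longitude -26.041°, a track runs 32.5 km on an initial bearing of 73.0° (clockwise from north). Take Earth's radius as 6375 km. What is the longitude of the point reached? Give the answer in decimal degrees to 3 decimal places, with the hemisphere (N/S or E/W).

25.762°W

δ = d/R = 32.5/6375 = 0.005098 rad
φ₂ = arcsin(sin φ₁ cos δ + cos φ₁ sin δ cos θ)
   = arcsin(0.00607·0.99999 + 0.99998·0.00510·0.29237) = 0.43340°
λ₂ = λ₁ + atan2(sin θ sin δ cos φ₁, cos δ − sin φ₁ sin φ₂) = -25.76166°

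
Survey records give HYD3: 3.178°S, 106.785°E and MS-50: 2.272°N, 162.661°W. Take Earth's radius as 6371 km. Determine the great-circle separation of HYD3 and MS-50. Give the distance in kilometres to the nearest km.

10083 km

Δφ = 5.4500°,  Δλ = 90.5540°
a = sin²(Δφ/2) + cos φ₁ cos φ₂ sin²(Δλ/2) = 0.505922
c = 2·arcsin(√a) = 1.582641 rad = 90.6786°
d = R·c = 6371 × 1.582641 = 10083.0 km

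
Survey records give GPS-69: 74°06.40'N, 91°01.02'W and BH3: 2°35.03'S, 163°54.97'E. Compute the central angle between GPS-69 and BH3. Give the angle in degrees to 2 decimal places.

96.57°

GPS-69: φ = +74.10667°, λ = -91.01700°
BH3: φ = -2.58383°, λ = +163.91617°
Δφ = -76.6905°,  Δλ = -105.0668°
a = sin²(Δφ/2) + cos φ₁ cos φ₂ sin²(Δλ/2) = 0.557235
c = 2·arcsin(√a) = 1.685519 rad = 96.5731°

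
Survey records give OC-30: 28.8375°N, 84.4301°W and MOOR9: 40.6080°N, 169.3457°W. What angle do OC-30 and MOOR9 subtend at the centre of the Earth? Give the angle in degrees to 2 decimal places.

Δφ = 11.7705°,  Δλ = -84.9156°
a = sin²(Δφ/2) + cos φ₁ cos φ₂ sin²(Δλ/2) = 0.313563
c = 2·arcsin(√a) = 1.188691 rad = 68.1070°

68.11°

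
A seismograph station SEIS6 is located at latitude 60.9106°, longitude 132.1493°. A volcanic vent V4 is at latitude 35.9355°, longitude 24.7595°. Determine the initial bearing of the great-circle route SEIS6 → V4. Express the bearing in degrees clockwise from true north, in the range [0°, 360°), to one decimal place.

302.7°

Δλ = -107.3898°
y = sin Δλ · cos φ₂ = -0.772671
x = cos φ₁ sin φ₂ − sin φ₁ cos φ₂ cos Δλ = 0.496788
θ = atan2(y, x) = -57.2610° → 302.7390° (mod 360°)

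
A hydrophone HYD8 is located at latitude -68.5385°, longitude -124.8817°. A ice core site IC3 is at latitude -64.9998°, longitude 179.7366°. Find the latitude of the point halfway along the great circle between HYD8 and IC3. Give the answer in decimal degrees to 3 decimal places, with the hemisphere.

69.176°S

Bx = cos φ₂ cos Δλ = 0.240094,  By = cos φ₂ sin Δλ = -0.347798
φₘ = atan2(sin φ₁ + sin φ₂, √((cos φ₁ + Bx)² + By²)) = -69.17581°
λₘ = λ₁ + atan2(By, cos φ₁ + Bx) = -154.73551°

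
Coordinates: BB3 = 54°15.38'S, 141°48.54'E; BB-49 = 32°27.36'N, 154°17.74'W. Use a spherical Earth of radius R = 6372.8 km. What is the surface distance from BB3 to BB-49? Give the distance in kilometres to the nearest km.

11415 km

BB3: φ = -54.25633°, λ = +141.80900°
BB-49: φ = +32.45600°, λ = -154.29567°
Δφ = 86.7123°,  Δλ = 63.8953°
a = sin²(Δφ/2) + cos φ₁ cos φ₂ sin²(Δλ/2) = 0.609339
c = 2·arcsin(√a) = 1.791256 rad = 102.6314°
d = R·c = 6372.8 × 1.791256 = 11415.3 km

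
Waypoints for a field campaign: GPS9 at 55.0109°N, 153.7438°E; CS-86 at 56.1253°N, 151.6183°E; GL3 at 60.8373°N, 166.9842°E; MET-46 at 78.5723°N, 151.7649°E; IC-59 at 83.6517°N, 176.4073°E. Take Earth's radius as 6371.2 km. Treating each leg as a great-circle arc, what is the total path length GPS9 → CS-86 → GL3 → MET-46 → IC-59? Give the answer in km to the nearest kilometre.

3950 km

GPS9→CS-86: c = 0.028603 rad, d = 182.24 km
CS-86→GL3: c = 0.161972 rad, d = 1031.96 km
GL3→MET-46: c = 0.320464 rad, d = 2041.74 km
MET-46→IC-59: c = 0.108886 rad, d = 693.73 km
Total = 182.24 + 1031.96 + 2041.74 + 693.73 = 3949.66 km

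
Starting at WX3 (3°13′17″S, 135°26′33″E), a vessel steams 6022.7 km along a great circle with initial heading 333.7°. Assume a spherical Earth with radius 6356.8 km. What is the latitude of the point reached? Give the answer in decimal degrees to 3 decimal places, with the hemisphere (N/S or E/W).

43.942°N

WX3: φ = -3.22139°, λ = +135.44250°
δ = d/R = 6022.7/6356.8 = 0.947442 rad
φ₂ = arcsin(sin φ₁ cos δ + cos φ₁ sin δ cos θ)
   = arcsin(-0.05619·0.58376 + 0.99842·0.81192·0.89649) = 43.94166°
λ₂ = λ₁ + atan2(sin θ sin δ cos φ₁, cos δ − sin φ₁ sin φ₂) = 105.46848°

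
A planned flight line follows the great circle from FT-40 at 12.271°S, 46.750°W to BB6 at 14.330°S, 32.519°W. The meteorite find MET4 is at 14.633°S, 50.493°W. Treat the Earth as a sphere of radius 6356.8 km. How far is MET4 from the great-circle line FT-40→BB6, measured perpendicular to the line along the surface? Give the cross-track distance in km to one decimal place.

δ₁₃ = central angle FT-40→MET4 = 0.075733 rad  (haversine)
θ₁₃ = bearing FT-40→MET4 = 236.598°,  θ₁₂ = bearing FT-40→BB6 = 100.058°
dₓₜ = R·arcsin(sin δ₁₃ · sin(θ₁₃ − θ₁₂)) = 6356.8·arcsin(0.07566·sin(136.540°)) = 330.977 km
|dₓₜ| = 330.977 km

331.0 km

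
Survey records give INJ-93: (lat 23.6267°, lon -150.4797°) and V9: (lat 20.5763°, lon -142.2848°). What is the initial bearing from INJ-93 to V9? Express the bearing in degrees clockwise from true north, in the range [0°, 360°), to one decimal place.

110.3°

Δλ = 8.1949°
y = sin Δλ · cos φ₂ = 0.133447
x = cos φ₁ sin φ₂ − sin φ₁ cos φ₂ cos Δλ = -0.049383
θ = atan2(y, x) = 110.3073° → 110.3073° (mod 360°)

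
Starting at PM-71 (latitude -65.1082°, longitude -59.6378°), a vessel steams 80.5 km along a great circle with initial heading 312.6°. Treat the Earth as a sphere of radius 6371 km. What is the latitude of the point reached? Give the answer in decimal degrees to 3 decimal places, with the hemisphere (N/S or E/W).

64.613°S

δ = d/R = 80.5/6371 = 0.012635 rad
φ₂ = arcsin(sin φ₁ cos δ + cos φ₁ sin δ cos θ)
   = arcsin(-0.90710·0.99992 + 0.42091·0.01264·0.67688) = -64.61294°
λ₂ = λ₁ + atan2(sin θ sin δ cos φ₁, cos δ − sin φ₁ sin φ₂) = -60.88084°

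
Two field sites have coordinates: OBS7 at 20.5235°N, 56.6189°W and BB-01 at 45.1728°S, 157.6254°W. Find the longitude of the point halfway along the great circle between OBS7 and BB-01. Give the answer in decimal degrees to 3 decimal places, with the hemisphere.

97.410°W

Bx = cos φ₂ cos Δλ = -0.134593,  By = cos φ₂ sin Δλ = -0.692003
φₘ = atan2(sin φ₁ + sin φ₂, √((cos φ₁ + Bx)² + By²)) = -18.70558°
λₘ = λ₁ + atan2(By, cos φ₁ + Bx) = -97.41036°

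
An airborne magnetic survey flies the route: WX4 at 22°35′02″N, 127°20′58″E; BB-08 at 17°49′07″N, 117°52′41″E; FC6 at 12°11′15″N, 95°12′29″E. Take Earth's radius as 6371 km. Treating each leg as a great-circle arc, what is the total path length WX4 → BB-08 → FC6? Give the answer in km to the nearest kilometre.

3633 km

WX4: φ = +22.58389°, λ = +127.34944°
BB-08: φ = +17.81861°, λ = +117.87806°
FC6: φ = +12.18750°, λ = +95.20806°
WX4→BB-08: c = 0.175952 rad, d = 1120.99 km
BB-08→FC6: c = 0.394267 rad, d = 2511.88 km
Total = 1120.99 + 2511.88 = 3632.87 km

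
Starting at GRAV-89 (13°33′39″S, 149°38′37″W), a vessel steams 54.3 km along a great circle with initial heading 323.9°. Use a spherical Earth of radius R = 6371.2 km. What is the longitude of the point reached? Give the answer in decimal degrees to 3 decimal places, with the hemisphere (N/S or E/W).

149.939°W

GRAV-89: φ = -13.56083°, λ = -149.64361°
δ = d/R = 54.3/6371.2 = 0.008523 rad
φ₂ = arcsin(sin φ₁ cos δ + cos φ₁ sin δ cos θ)
   = arcsin(-0.23448·0.99996 + 0.97212·0.00852·0.80799) = -13.16611°
λ₂ = λ₁ + atan2(sin θ sin δ cos φ₁, cos δ − sin φ₁ sin φ₂) = -149.93909°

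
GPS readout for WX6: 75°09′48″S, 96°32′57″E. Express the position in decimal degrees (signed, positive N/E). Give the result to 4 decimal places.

lat: 75.1633° S → -75.1633°
lon: 96.5492° E → +96.5492°

-75.1633°, +96.5492°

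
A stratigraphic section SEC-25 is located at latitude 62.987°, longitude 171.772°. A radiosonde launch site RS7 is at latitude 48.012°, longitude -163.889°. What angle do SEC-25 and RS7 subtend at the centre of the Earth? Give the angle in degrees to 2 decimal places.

20.11°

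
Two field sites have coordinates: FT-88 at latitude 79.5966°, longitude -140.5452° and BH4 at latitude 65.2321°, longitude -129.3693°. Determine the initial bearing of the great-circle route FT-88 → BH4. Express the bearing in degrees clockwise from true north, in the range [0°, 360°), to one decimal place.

Δλ = 11.1759°
y = sin Δλ · cos φ₂ = 0.081200
x = cos φ₁ sin φ₂ − sin φ₁ cos φ₂ cos Δλ = -0.240276
θ = atan2(y, x) = 161.3275° → 161.3275° (mod 360°)

161.3°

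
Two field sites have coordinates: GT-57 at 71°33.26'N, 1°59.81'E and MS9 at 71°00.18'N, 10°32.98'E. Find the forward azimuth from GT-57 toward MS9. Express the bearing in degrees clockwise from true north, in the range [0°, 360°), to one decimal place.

97.3°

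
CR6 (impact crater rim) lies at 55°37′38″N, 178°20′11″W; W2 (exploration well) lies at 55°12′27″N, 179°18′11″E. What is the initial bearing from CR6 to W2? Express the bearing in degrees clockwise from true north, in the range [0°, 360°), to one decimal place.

CR6: φ = +55.62722°, λ = -178.33639°
W2: φ = +55.20750°, λ = +179.30306°
Δλ = -2.3606°
y = sin Δλ · cos φ₂ = -0.023502
x = cos φ₁ sin φ₂ − sin φ₁ cos φ₂ cos Δλ = -0.006926
θ = atan2(y, x) = -106.4197° → 253.5803° (mod 360°)

253.6°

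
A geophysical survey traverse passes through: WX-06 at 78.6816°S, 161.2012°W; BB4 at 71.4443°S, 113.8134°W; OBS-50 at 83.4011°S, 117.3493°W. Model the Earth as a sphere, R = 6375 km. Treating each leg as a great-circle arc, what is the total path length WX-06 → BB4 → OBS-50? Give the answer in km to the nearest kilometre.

2848 km

WX-06→BB4: c = 0.237786 rad, d = 1515.89 km
BB4→OBS-50: c = 0.209021 rad, d = 1332.51 km
Total = 1515.89 + 1332.51 = 2848.40 km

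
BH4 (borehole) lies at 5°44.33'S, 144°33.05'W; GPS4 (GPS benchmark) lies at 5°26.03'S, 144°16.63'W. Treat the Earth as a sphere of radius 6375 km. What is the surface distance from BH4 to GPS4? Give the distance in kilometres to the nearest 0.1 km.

45.5 km

BH4: φ = -5.73883°, λ = -144.55083°
GPS4: φ = -5.43383°, λ = -144.27717°
Δφ = 0.3050°,  Δλ = 0.2737°
a = sin²(Δφ/2) + cos φ₁ cos φ₂ sin²(Δλ/2) = 0.000013
c = 2·arcsin(√a) = 0.007137 rad = 0.4089°
d = R·c = 6375 × 0.007137 = 45.5 km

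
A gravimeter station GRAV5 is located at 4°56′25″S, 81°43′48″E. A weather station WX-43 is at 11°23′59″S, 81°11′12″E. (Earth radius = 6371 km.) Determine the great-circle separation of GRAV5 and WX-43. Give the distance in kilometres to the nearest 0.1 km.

GRAV5: φ = -4.94028°, λ = +81.73000°
WX-43: φ = -11.39972°, λ = +81.18667°
Δφ = -6.4594°,  Δλ = -0.5433°
a = sin²(Δφ/2) + cos φ₁ cos φ₂ sin²(Δλ/2) = 0.003196
c = 2·arcsin(√a) = 0.113128 rad = 6.4818°
d = R·c = 6371 × 0.113128 = 720.7 km

720.7 km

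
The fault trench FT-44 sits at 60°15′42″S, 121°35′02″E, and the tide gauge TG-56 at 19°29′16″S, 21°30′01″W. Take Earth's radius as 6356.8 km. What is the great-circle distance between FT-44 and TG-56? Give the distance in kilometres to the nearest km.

10521 km

FT-44: φ = -60.26167°, λ = +121.58389°
TG-56: φ = -19.48778°, λ = -21.50028°
Δφ = 40.7739°,  Δλ = -143.0842°
a = sin²(Δφ/2) + cos φ₁ cos φ₂ sin²(Δλ/2) = 0.542102
c = 2·arcsin(√a) = 1.655100 rad = 94.8302°
d = R·c = 6356.8 × 1.655100 = 10521.1 km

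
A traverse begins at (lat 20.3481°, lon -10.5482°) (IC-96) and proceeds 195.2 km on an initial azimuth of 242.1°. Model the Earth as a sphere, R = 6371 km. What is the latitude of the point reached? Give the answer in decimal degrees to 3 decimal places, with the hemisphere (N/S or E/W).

δ = d/R = 195.2/6371 = 0.030639 rad
φ₂ = arcsin(sin φ₁ cos δ + cos φ₁ sin δ cos θ)
   = arcsin(0.34772·0.99953 + 0.93760·0.03063·-0.46793) = 19.51901°
λ₂ = λ₁ + atan2(sin θ sin δ cos φ₁, cos δ − sin φ₁ sin φ₂) = -12.19419°

19.519°N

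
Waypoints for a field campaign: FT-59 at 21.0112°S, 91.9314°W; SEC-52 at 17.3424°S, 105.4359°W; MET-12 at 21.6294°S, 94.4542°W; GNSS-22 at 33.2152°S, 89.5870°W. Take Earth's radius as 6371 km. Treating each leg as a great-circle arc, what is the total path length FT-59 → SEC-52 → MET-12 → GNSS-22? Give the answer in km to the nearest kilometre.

4095 km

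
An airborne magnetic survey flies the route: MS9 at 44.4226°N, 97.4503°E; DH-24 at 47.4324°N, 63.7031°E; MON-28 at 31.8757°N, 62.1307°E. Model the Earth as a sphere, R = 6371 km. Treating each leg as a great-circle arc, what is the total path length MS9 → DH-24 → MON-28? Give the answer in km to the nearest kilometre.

4346 km

MS9→DH-24: c = 0.409770 rad, d = 2610.65 km
DH-24→MON-28: c = 0.272321 rad, d = 1734.96 km
Total = 2610.65 + 1734.96 = 4345.60 km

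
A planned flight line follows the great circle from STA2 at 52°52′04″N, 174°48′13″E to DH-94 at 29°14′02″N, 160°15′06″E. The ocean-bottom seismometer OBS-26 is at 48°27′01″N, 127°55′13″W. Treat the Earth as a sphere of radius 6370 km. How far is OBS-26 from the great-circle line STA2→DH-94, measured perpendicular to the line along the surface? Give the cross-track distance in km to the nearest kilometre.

2619 km

STA2: φ = +52.86778°, λ = +174.80361°
DH-94: φ = +29.23389°, λ = +160.25167°
OBS-26: φ = +48.45028°, λ = -127.92028°
δ₁₃ = central angle STA2→OBS-26 = 0.621359 rad  (haversine)
θ₁₃ = bearing STA2→OBS-26 = 73.442°,  θ₁₂ = bearing STA2→DH-94 = 210.078°
dₓₜ = R·arcsin(sin δ₁₃ · sin(θ₁₃ − θ₁₂)) = 6370·arcsin(0.58214·sin(-136.636°)) = -2619.371 km
|dₓₜ| = 2619.371 km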